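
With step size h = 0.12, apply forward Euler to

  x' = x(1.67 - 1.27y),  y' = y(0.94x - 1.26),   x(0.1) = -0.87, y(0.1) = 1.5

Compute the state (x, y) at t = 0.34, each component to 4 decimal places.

-0.8698, 0.8484

Euler on (x,y): x_{n+1} = x_n + h·x', y_{n+1} = y_n + h·y'.
0.100000: (-0.870000, 1.500000); f=(0.204450, -3.116700) → (-0.845466, 1.125996)
0.220000: (-0.845466, 1.125996); f=(-0.202899, -2.313627) → (-0.869814, 0.848361)
(x(0.34), y(0.34)) ≈ (-0.8698, 0.8484)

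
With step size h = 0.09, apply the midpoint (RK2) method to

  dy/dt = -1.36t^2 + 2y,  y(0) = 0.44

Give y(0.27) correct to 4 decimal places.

Midpoint: k1 = f(t_n, y_n); k2 = f(t_n + h/2, y_n + (h/2)·k1); y_{n+1} = y_n + h·k2.
t=0.000000, y=0.440000:
  k1 = f(0.000000, 0.440000) = 0.880000
  k2 = f(0.045000, 0.479600) = 0.956446
  y ← 0.440000 + 0.09·0.956446 = 0.526080
t=0.090000, y=0.526080:
  k1 = f(0.090000, 0.526080) = 1.041144
  k2 = f(0.135000, 0.572932) = 1.121077
  y ← 0.526080 + 0.09·1.121077 = 0.626977
t=0.180000, y=0.626977:
  k1 = f(0.180000, 0.626977) = 1.209890
  k2 = f(0.225000, 0.681422) = 1.293994
  y ← 0.626977 + 0.09·1.293994 = 0.743437
y(0.27) ≈ 0.7434

0.7434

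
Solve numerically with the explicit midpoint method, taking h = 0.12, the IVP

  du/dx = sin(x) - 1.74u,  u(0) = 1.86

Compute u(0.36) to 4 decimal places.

Midpoint: k1 = f(x_n, u_n); k2 = f(x_n + h/2, u_n + (h/2)·k1); u_{n+1} = u_n + h·k2.
x=0.000000, u=1.860000:
  k1 = f(0.000000, 1.860000) = -3.236400
  k2 = f(0.060000, 1.665816) = -2.838556
  u ← 1.860000 + 0.12·(-2.838556) = 1.519373
x=0.120000, u=1.519373:
  k1 = f(0.120000, 1.519373) = -2.523997
  k2 = f(0.180000, 1.367933) = -2.201175
  u ← 1.519373 + 0.12·(-2.201175) = 1.255232
x=0.240000, u=1.255232:
  k1 = f(0.240000, 1.255232) = -1.946402
  k2 = f(0.300000, 1.138448) = -1.685380
  u ← 1.255232 + 0.12·(-1.685380) = 1.052987
u(0.36) ≈ 1.0530

1.0530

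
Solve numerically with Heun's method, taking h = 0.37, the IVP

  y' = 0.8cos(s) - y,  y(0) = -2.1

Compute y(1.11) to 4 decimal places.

-0.3310

Heun: k1 = f(s_n, y_n); k2 = f(s_n + h, y_n + h·k1); y_{n+1} = y_n + (h/2)·(k1 + k2).
s=0.000000, y=-2.100000:
  k1 = f(0.000000, -2.100000) = 2.900000
  k2 = f(0.370000, -1.027000) = 1.772862
  y ← -2.100000 + (0.37/2)·(2.900000 + 1.772862) = -1.235521
s=0.370000, y=-1.235521:
  k1 = f(0.370000, -1.235521) = 1.981382
  k2 = f(0.740000, -0.502409) = 1.093184
  y ← -1.235521 + (0.37/2)·(1.981382 + 1.093184) = -0.666726
s=0.740000, y=-0.666726:
  k1 = f(0.740000, -0.666726) = 1.257501
  k2 = f(1.110000, -0.201451) = 0.557180
  y ← -0.666726 + (0.37/2)·(1.257501 + 0.557180) = -0.331010
y(1.11) ≈ -0.3310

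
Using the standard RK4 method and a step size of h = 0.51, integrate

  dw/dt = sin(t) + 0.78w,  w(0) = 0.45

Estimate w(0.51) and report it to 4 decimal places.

RK4: k1 = f(t_n, w_n); k2 = f(t_n + h/2, w_n + (h/2)·k1); k3 = f(t_n + h/2, w_n + (h/2)·k2); k4 = f(t_n + h, w_n + h·k3); w_{n+1} = w_n + (h/6)·(k1 + 2k2 + 2k3 + k4).
t=0.000000, w=0.450000:
  k1 = f(0.000000, 0.450000) = 0.351000
  k2 = f(0.255000, 0.539505) = 0.673059
  k3 = f(0.255000, 0.621630) = 0.737117
  k4 = f(0.510000, 0.825930) = 1.132402
  w ← 0.450000 + (0.51/6)·(k1 + 2k2 + 2k3 + k4) = 0.815819
w(0.51) ≈ 0.8158

0.8158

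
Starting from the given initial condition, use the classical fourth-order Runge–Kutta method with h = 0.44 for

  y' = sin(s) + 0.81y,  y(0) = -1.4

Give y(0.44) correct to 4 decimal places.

-1.8917

RK4: k1 = f(s_n, y_n); k2 = f(s_n + h/2, y_n + (h/2)·k1); k3 = f(s_n + h/2, y_n + (h/2)·k2); k4 = f(s_n + h, y_n + h·k3); y_{n+1} = y_n + (h/6)·(k1 + 2k2 + 2k3 + k4).
s=0.000000, y=-1.400000:
  k1 = f(0.000000, -1.400000) = -1.134000
  k2 = f(0.220000, -1.649480) = -1.117849
  k3 = f(0.220000, -1.645927) = -1.114971
  k4 = f(0.440000, -1.890587) = -1.105436
  y ← -1.400000 + (0.44/6)·(k1 + 2k2 + 2k3 + k4) = -1.891706
y(0.44) ≈ -1.8917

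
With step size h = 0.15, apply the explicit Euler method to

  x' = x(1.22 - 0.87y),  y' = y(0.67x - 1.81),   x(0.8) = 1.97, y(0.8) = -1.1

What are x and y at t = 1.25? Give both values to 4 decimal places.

4.5218, -1.0850

Euler on (x,y): x_{n+1} = x_n + h·x', y_{n+1} = y_n + h·y'.
0.800000: (1.970000, -1.100000); f=(4.288690, 0.539110) → (2.613303, -1.019134)
0.950000: (2.613303, -1.019134); f=(5.505306, 0.060217) → (3.439099, -1.010101)
1.100000: (3.439099, -1.010101); f=(7.217940, -0.499188) → (4.521790, -1.084979)
(x(1.25), y(1.25)) ≈ (4.5218, -1.0850)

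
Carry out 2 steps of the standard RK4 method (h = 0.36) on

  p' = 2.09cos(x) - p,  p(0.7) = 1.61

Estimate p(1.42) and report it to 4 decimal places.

RK4: k1 = f(x_n, p_n); k2 = f(x_n + h/2, p_n + (h/2)·k1); k3 = f(x_n + h/2, p_n + (h/2)·k2); k4 = f(x_n + h, p_n + h·k3); p_{n+1} = p_n + (h/6)·(k1 + 2k2 + 2k3 + k4).
x=0.700000, p=1.610000:
  k1 = f(0.700000, 1.610000) = -0.011480
  k2 = f(0.880000, 1.607934) = -0.276288
  k3 = f(0.880000, 1.560268) = -0.228622
  k4 = f(1.060000, 1.527696) = -0.505953
  p ← 1.610000 + (0.36/6)·(k1 + 2k2 + 2k3 + k4) = 1.518365
x=1.060000, p=1.518365:
  k1 = f(1.060000, 1.518365) = -0.496622
  k2 = f(1.240000, 1.428973) = -0.750149
  k3 = f(1.240000, 1.383338) = -0.704514
  k4 = f(1.420000, 1.264740) = -0.950769
  p ← 1.518365 + (0.36/6)·(k1 + 2k2 + 2k3 + k4) = 1.256962
p(1.42) ≈ 1.2570

1.2570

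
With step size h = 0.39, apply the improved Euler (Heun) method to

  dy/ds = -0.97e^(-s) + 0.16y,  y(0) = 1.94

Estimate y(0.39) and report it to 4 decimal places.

Heun: k1 = f(s_n, y_n); k2 = f(s_n + h, y_n + h·k1); y_{n+1} = y_n + (h/2)·(k1 + k2).
s=0.000000, y=1.940000:
  k1 = f(0.000000, 1.940000) = -0.659600
  k2 = f(0.390000, 1.682756) = -0.387504
  y ← 1.940000 + (0.39/2)·(-0.659600 + (-0.387504)) = 1.735815
y(0.39) ≈ 1.7358

1.7358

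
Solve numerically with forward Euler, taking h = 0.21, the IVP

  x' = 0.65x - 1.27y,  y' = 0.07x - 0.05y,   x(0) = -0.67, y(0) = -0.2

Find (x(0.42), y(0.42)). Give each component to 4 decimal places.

-0.7494, -0.2160

Euler on (x,y): x_{n+1} = x_n + h·x', y_{n+1} = y_n + h·y'.
0.000000: (-0.670000, -0.200000); f=(-0.181500, -0.036900) → (-0.708115, -0.207749)
0.210000: (-0.708115, -0.207749); f=(-0.196434, -0.039181) → (-0.749366, -0.215977)
(x(0.42), y(0.42)) ≈ (-0.7494, -0.2160)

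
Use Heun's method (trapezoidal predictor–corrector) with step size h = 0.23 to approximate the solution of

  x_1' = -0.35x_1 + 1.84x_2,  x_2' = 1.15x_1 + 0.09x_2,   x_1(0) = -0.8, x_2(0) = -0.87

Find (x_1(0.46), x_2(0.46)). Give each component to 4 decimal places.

Heun on (x_1,x_2): k1 = f(t_n, state_n); k2 = f(t_n + h, state_n + h·k1); state_{n+1} = state_n + (h/2)·(k1 + k2).
0.000000: (-0.800000, -0.870000)
  k1 = (-1.320800, -0.998300)
  predictor → (-1.103784, -1.099609)
  k2 = (-1.636956, -1.368316)
  → (-1.140142, -1.142161)
0.230000: (-1.140142, -1.142161)
  k1 = (-1.702526, -1.413958)
  predictor → (-1.531723, -1.467371)
  k2 = (-2.163860, -1.893545)
  → (-1.584776, -1.522524)
(x_1(0.46), x_2(0.46)) ≈ (-1.5848, -1.5225)

-1.5848, -1.5225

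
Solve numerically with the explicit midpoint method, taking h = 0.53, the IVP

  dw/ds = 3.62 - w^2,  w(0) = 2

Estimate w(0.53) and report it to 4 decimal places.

2.0067

Midpoint: k1 = f(s_n, w_n); k2 = f(s_n + h/2, w_n + (h/2)·k1); w_{n+1} = w_n + h·k2.
s=0.000000, w=2.000000:
  k1 = f(0.000000, 2.000000) = -0.380000
  k2 = f(0.265000, 1.899300) = 0.012660
  w ← 2.000000 + 0.53·0.012660 = 2.006710
w(0.53) ≈ 2.0067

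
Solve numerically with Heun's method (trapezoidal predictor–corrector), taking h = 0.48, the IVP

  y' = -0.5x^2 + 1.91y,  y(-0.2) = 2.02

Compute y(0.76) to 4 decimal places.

Heun: k1 = f(x_n, y_n); k2 = f(x_n + h, y_n + h·k1); y_{n+1} = y_n + (h/2)·(k1 + k2).
x=-0.200000, y=2.020000:
  k1 = f(-0.200000, 2.020000) = 3.838200
  k2 = f(0.280000, 3.862336) = 7.337862
  y ← 2.020000 + (0.48/2)·(3.838200 + 7.337862) = 4.702255
x=0.280000, y=4.702255:
  k1 = f(0.280000, 4.702255) = 8.942107
  k2 = f(0.760000, 8.994466) = 16.890630
  y ← 4.702255 + (0.48/2)·(8.942107 + 16.890630) = 10.902112
y(0.76) ≈ 10.9021

10.9021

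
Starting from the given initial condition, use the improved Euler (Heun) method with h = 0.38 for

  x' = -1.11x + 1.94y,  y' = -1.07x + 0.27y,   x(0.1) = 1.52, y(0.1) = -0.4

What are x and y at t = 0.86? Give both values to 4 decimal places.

Heun on (x,y): k1 = f(t_n, state_n); k2 = f(t_n + h, state_n + h·k1); state_{n+1} = state_n + (h/2)·(k1 + k2).
0.100000: (1.520000, -0.400000)
  k1 = (-2.463200, -1.734400)
  predictor → (0.583984, -1.059072)
  k2 = (-2.702822, -0.910812)
  → (0.538456, -0.902590)
0.480000: (0.538456, -0.902590)
  k1 = (-2.348711, -0.819847)
  predictor → (-0.354054, -1.214132)
  k2 = (-1.962416, 0.051023)
  → (-0.280658, -1.048667)
(x(0.86), y(0.86)) ≈ (-0.2807, -1.0487)

-0.2807, -1.0487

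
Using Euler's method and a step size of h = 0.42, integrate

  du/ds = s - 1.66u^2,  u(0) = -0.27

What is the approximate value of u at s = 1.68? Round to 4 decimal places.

Euler: u_{n+1} = u_n + h·f(s_n, u_n).
s=0.000000, u=-0.270000: f=-0.121014 → u ← -0.270000 + 0.42·(-0.121014) = -0.320826
s=0.420000, u=-0.320826: f=0.249137 → u ← -0.320826 + 0.42·0.249137 = -0.216188
s=0.840000, u=-0.216188: f=0.762416 → u ← -0.216188 + 0.42·0.762416 = 0.104027
s=1.260000, u=0.104027: f=1.242036 → u ← 0.104027 + 0.42·1.242036 = 0.625682
u(1.68) ≈ 0.6257

0.6257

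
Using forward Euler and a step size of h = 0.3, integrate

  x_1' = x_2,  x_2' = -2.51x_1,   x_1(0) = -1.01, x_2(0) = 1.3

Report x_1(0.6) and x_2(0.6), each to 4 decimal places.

-0.0018, 2.5274

Euler on (x_1,x_2): x_1_{n+1} = x_1_n + h·x_1', x_2_{n+1} = x_2_n + h·x_2'.
0.000000: (-1.010000, 1.300000); f=(1.300000, 2.535100) → (-0.620000, 2.060530)
0.300000: (-0.620000, 2.060530); f=(2.060530, 1.556200) → (-0.001841, 2.527390)
(x_1(0.6), x_2(0.6)) ≈ (-0.0018, 2.5274)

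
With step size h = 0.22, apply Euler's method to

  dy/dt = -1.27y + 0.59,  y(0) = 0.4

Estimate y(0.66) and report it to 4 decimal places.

0.4404

Euler: y_{n+1} = y_n + h·f(t_n, y_n).
t=0.000000, y=0.400000: f=0.082000 → y ← 0.400000 + 0.22·0.082000 = 0.418040
t=0.220000, y=0.418040: f=0.059089 → y ← 0.418040 + 0.22·0.059089 = 0.431040
t=0.440000, y=0.431040: f=0.042580 → y ← 0.431040 + 0.22·0.042580 = 0.440407
y(0.66) ≈ 0.4404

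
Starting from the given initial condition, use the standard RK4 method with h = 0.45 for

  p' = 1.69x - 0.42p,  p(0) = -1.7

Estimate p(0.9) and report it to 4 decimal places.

RK4: k1 = f(x_n, p_n); k2 = f(x_n + h/2, p_n + (h/2)·k1); k3 = f(x_n + h/2, p_n + (h/2)·k2); k4 = f(x_n + h, p_n + h·k3); p_{n+1} = p_n + (h/6)·(k1 + 2k2 + 2k3 + k4).
x=0.000000, p=-1.700000:
  k1 = f(0.000000, -1.700000) = 0.714000
  k2 = f(0.225000, -1.539350) = 1.026777
  k3 = f(0.225000, -1.468975) = 0.997220
  k4 = f(0.450000, -1.251251) = 1.286026
  p ← -1.700000 + (0.45/6)·(k1 + 2k2 + 2k3 + k4) = -1.246399
x=0.450000, p=-1.246399:
  k1 = f(0.450000, -1.246399) = 1.283987
  k2 = f(0.675000, -0.957501) = 1.542901
  k3 = f(0.675000, -0.899246) = 1.518433
  k4 = f(0.900000, -0.563104) = 1.757504
  p ← -1.246399 + (0.45/6)·(k1 + 2k2 + 2k3 + k4) = -0.559087
p(0.9) ≈ -0.5591

-0.5591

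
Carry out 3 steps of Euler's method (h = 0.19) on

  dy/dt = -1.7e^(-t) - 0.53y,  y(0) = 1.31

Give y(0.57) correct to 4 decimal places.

0.2304

Euler: y_{n+1} = y_n + h·f(t_n, y_n).
t=0.000000, y=1.310000: f=-2.394300 → y ← 1.310000 + 0.19·(-2.394300) = 0.855083
t=0.190000, y=0.855083: f=-1.859025 → y ← 0.855083 + 0.19·(-1.859025) = 0.501868
t=0.380000, y=0.501868: f=-1.428555 → y ← 0.501868 + 0.19·(-1.428555) = 0.230443
y(0.57) ≈ 0.2304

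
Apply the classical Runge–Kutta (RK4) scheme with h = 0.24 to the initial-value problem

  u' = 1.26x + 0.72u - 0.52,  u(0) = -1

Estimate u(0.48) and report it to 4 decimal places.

RK4: k1 = f(x_n, u_n); k2 = f(x_n + h/2, u_n + (h/2)·k1); k3 = f(x_n + h/2, u_n + (h/2)·k2); k4 = f(x_n + h, u_n + h·k3); u_{n+1} = u_n + (h/6)·(k1 + 2k2 + 2k3 + k4).
x=0.000000, u=-1.000000:
  k1 = f(0.000000, -1.000000) = -1.240000
  k2 = f(0.120000, -1.148800) = -1.195936
  k3 = f(0.120000, -1.143512) = -1.192129
  k4 = f(0.240000, -1.286111) = -1.143600
  u ← -1.000000 + (0.24/6)·(k1 + 2k2 + 2k3 + k4) = -1.286389
x=0.240000, u=-1.286389:
  k1 = f(0.240000, -1.286389) = -1.143800
  k2 = f(0.360000, -1.423645) = -1.091425
  k3 = f(0.360000, -1.417360) = -1.086899
  k4 = f(0.480000, -1.547245) = -1.029216
  u ← -1.286389 + (0.24/6)·(k1 + 2k2 + 2k3 + k4) = -1.547576
u(0.48) ≈ -1.5476

-1.5476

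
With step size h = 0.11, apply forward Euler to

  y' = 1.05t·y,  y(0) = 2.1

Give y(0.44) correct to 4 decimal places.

2.2638

Euler: y_{n+1} = y_n + h·f(t_n, y_n).
t=0.000000, y=2.100000: f=0.000000 → y ← 2.100000 + 0.11·0.000000 = 2.100000
t=0.110000, y=2.100000: f=0.242550 → y ← 2.100000 + 0.11·0.242550 = 2.126680
t=0.220000, y=2.126680: f=0.491263 → y ← 2.126680 + 0.11·0.491263 = 2.180719
t=0.330000, y=2.180719: f=0.755619 → y ← 2.180719 + 0.11·0.755619 = 2.263838
y(0.44) ≈ 2.2638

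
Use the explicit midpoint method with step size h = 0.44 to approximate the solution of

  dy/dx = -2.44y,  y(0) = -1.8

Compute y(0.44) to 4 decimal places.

Midpoint: k1 = f(x_n, y_n); k2 = f(x_n + h/2, y_n + (h/2)·k1); y_{n+1} = y_n + h·k2.
x=0.000000, y=-1.800000:
  k1 = f(0.000000, -1.800000) = 4.392000
  k2 = f(0.220000, -0.833760) = 2.034374
  y ← -1.800000 + 0.44·2.034374 = -0.904875
y(0.44) ≈ -0.9049

-0.9049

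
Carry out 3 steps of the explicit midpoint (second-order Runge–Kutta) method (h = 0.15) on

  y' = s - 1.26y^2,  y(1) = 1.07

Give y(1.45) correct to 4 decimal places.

1.0281

Midpoint: k1 = f(s_n, y_n); k2 = f(s_n + h/2, y_n + (h/2)·k1); y_{n+1} = y_n + h·k2.
s=1.000000, y=1.070000:
  k1 = f(1.000000, 1.070000) = -0.442574
  k2 = f(1.075000, 1.036807) = -0.279461
  y ← 1.070000 + 0.15·(-0.279461) = 1.028081
s=1.150000, y=1.028081:
  k1 = f(1.150000, 1.028081) = -0.181757
  k2 = f(1.225000, 1.014449) = -0.071675
  y ← 1.028081 + 0.15·(-0.071675) = 1.017330
s=1.300000, y=1.017330:
  k1 = f(1.300000, 1.017330) = -0.004049
  k2 = f(1.375000, 1.017026) = 0.071729
  y ← 1.017330 + 0.15·0.071729 = 1.028089
y(1.45) ≈ 1.0281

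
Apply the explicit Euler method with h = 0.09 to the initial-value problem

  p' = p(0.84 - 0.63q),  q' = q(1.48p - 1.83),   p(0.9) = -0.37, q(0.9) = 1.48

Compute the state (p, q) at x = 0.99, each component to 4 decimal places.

-0.3669, 1.1633

Euler on (p,q): p_{n+1} = p_n + h·p', q_{n+1} = q_n + h·q'.
0.900000: (-0.370000, 1.480000); f=(0.034188, -3.518848) → (-0.366923, 1.163304)
(p(0.99), q(0.99)) ≈ (-0.3669, 1.1633)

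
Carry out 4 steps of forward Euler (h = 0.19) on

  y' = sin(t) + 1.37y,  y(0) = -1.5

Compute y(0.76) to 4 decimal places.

Euler: y_{n+1} = y_n + h·f(t_n, y_n).
t=0.000000, y=-1.500000: f=-2.055000 → y ← -1.500000 + 0.19·(-2.055000) = -1.890450
t=0.190000, y=-1.890450: f=-2.401058 → y ← -1.890450 + 0.19·(-2.401058) = -2.346651
t=0.380000, y=-2.346651: f=-2.843991 → y ← -2.346651 + 0.19·(-2.843991) = -2.887009
t=0.570000, y=-2.887009: f=-3.415571 → y ← -2.887009 + 0.19·(-3.415571) = -3.535968
y(0.76) ≈ -3.5360

-3.5360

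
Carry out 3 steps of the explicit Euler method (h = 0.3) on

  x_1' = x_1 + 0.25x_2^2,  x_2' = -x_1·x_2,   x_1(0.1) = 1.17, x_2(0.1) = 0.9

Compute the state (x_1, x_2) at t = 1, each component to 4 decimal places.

Euler on (x_1,x_2): x_1_{n+1} = x_1_n + h·x_1', x_2_{n+1} = x_2_n + h·x_2'.
0.100000: (1.170000, 0.900000); f=(1.372500, -1.053000) → (1.581750, 0.584100)
0.400000: (1.581750, 0.584100); f=(1.667043, -0.923900) → (2.081863, 0.306930)
0.700000: (2.081863, 0.306930); f=(2.105414, -0.638986) → (2.713487, 0.115234)
(x_1(1), x_2(1)) ≈ (2.7135, 0.1152)

2.7135, 0.1152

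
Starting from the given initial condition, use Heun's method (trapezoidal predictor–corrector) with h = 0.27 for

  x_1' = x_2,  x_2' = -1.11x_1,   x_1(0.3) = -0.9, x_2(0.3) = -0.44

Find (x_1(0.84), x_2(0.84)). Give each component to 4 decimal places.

-0.9838, 0.1481

Heun on (x_1,x_2): k1 = f(t_n, state_n); k2 = f(t_n + h, state_n + h·k1); state_{n+1} = state_n + (h/2)·(k1 + k2).
0.300000: (-0.900000, -0.440000)
  k1 = (-0.440000, 0.999000)
  predictor → (-1.018800, -0.170270)
  k2 = (-0.170270, 1.130868)
  → (-0.982386, -0.152468)
0.570000: (-0.982386, -0.152468)
  k1 = (-0.152468, 1.090449)
  predictor → (-1.023553, 0.141953)
  k2 = (0.141953, 1.136144)
  → (-0.983806, 0.148122)
(x_1(0.84), x_2(0.84)) ≈ (-0.9838, 0.1481)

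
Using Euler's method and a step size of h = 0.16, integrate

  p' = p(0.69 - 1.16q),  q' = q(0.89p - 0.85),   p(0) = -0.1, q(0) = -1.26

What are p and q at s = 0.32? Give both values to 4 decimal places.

Euler on (p,q): p_{n+1} = p_n + h·p', q_{n+1} = q_n + h·q'.
0.000000: (-0.100000, -1.260000); f=(-0.215160, 1.183140) → (-0.134426, -1.070698)
0.160000: (-0.134426, -1.070698); f=(-0.259711, 1.038190) → (-0.175979, -0.904587)
(p(0.32), q(0.32)) ≈ (-0.1760, -0.9046)

-0.1760, -0.9046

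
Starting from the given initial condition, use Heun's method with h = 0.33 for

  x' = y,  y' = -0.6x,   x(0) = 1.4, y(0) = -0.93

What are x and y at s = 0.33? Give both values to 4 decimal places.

Heun on (x,y): k1 = f(s_n, state_n); k2 = f(s_n + h, state_n + h·k1); state_{n+1} = state_n + (h/2)·(k1 + k2).
0.000000: (1.400000, -0.930000)
  k1 = (-0.930000, -0.840000)
  predictor → (1.093100, -1.207200)
  k2 = (-1.207200, -0.655860)
  → (1.047362, -1.176817)
(x(0.33), y(0.33)) ≈ (1.0474, -1.1768)

1.0474, -1.1768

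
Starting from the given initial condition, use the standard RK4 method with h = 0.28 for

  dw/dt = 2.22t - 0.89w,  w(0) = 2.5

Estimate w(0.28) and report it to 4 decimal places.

RK4: k1 = f(t_n, w_n); k2 = f(t_n + h/2, w_n + (h/2)·k1); k3 = f(t_n + h/2, w_n + (h/2)·k2); k4 = f(t_n + h, w_n + h·k3); w_{n+1} = w_n + (h/6)·(k1 + 2k2 + 2k3 + k4).
t=0.000000, w=2.500000:
  k1 = f(0.000000, 2.500000) = -2.225000
  k2 = f(0.140000, 2.188500) = -1.636965
  k3 = f(0.140000, 2.270825) = -1.710234
  k4 = f(0.280000, 2.021134) = -1.177210
  w ← 2.500000 + (0.28/6)·(k1 + 2k2 + 2k3 + k4) = 2.028825
w(0.28) ≈ 2.0288

2.0288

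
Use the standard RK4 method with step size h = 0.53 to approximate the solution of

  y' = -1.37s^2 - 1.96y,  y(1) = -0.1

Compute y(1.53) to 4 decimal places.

-0.8230

RK4: k1 = f(s_n, y_n); k2 = f(s_n + h/2, y_n + (h/2)·k1); k3 = f(s_n + h/2, y_n + (h/2)·k2); k4 = f(s_n + h, y_n + h·k3); y_{n+1} = y_n + (h/6)·(k1 + 2k2 + 2k3 + k4).
s=1.000000, y=-0.100000:
  k1 = f(1.000000, -0.100000) = -1.174000
  k2 = f(1.265000, -0.411110) = -1.386533
  k3 = f(1.265000, -0.467431) = -1.276143
  k4 = f(1.530000, -0.776356) = -1.685375
  y ← -0.100000 + (0.53/6)·(k1 + 2k2 + 2k3 + k4) = -0.822984
y(1.53) ≈ -0.8230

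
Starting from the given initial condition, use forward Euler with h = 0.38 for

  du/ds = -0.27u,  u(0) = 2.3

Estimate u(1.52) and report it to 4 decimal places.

Euler: u_{n+1} = u_n + h·f(s_n, u_n).
s=0.000000, u=2.300000: f=-0.621000 → u ← 2.300000 + 0.38·(-0.621000) = 2.064020
s=0.380000, u=2.064020: f=-0.557285 → u ← 2.064020 + 0.38·(-0.557285) = 1.852252
s=0.760000, u=1.852252: f=-0.500108 → u ← 1.852252 + 0.38·(-0.500108) = 1.662211
s=1.140000, u=1.662211: f=-0.448797 → u ← 1.662211 + 0.38·(-0.448797) = 1.491668
u(1.52) ≈ 1.4917

1.4917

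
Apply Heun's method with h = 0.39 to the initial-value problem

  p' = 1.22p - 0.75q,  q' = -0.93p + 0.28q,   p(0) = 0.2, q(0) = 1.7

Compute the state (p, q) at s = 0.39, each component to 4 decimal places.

-0.3143, 1.8922

Heun on (p,q): k1 = f(s_n, state_n); k2 = f(s_n + h, state_n + h·k1); state_{n+1} = state_n + (h/2)·(k1 + k2).
0.000000: (0.200000, 1.700000)
  k1 = (-1.031000, 0.290000)
  predictor → (-0.202090, 1.813100)
  k2 = (-1.606375, 0.695612)
  → (-0.314288, 1.892194)
(p(0.39), q(0.39)) ≈ (-0.3143, 1.8922)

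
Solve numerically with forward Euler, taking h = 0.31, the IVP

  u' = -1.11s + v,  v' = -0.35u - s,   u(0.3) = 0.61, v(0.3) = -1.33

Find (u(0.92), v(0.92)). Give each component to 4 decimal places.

Euler on (u,v): u_{n+1} = u_n + h·u', v_{n+1} = v_n + h·v'.
0.300000: (0.610000, -1.330000); f=(-1.663000, -0.513500) → (0.094470, -1.489185)
0.610000: (0.094470, -1.489185); f=(-2.166285, -0.643064) → (-0.577078, -1.688535)
(u(0.92), v(0.92)) ≈ (-0.5771, -1.6885)

-0.5771, -1.6885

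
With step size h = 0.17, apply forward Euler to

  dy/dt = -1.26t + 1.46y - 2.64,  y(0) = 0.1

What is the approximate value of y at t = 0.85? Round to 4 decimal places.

Euler: y_{n+1} = y_n + h·f(t_n, y_n).
t=0.000000, y=0.100000: f=-2.494000 → y ← 0.100000 + 0.17·(-2.494000) = -0.323980
t=0.170000, y=-0.323980: f=-3.327211 → y ← -0.323980 + 0.17·(-3.327211) = -0.889606
t=0.340000, y=-0.889606: f=-4.367225 → y ← -0.889606 + 0.17·(-4.367225) = -1.632034
t=0.510000, y=-1.632034: f=-5.665370 → y ← -1.632034 + 0.17·(-5.665370) = -2.595147
t=0.680000, y=-2.595147: f=-7.285714 → y ← -2.595147 + 0.17·(-7.285714) = -3.833718
y(0.85) ≈ -3.8337

-3.8337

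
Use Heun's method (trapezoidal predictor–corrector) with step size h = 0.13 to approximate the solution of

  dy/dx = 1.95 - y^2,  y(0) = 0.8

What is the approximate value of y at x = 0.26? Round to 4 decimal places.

1.0687

Heun: k1 = f(x_n, y_n); k2 = f(x_n + h, y_n + h·k1); y_{n+1} = y_n + (h/2)·(k1 + k2).
x=0.000000, y=0.800000:
  k1 = f(0.000000, 0.800000) = 1.310000
  k2 = f(0.130000, 0.970300) = 1.008518
  y ← 0.800000 + (0.13/2)·(1.310000 + 1.008518) = 0.950704
x=0.130000, y=0.950704:
  k1 = f(0.130000, 0.950704) = 1.046163
  k2 = f(0.260000, 1.086705) = 0.769073
  y ← 0.950704 + (0.13/2)·(1.046163 + 0.769073) = 1.068694
y(0.26) ≈ 1.0687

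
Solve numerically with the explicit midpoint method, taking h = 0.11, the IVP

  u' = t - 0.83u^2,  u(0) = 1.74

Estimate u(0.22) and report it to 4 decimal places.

Midpoint: k1 = f(t_n, u_n); k2 = f(t_n + h/2, u_n + (h/2)·k1); u_{n+1} = u_n + h·k2.
t=0.000000, u=1.740000:
  k1 = f(0.000000, 1.740000) = -2.512908
  k2 = f(0.055000, 1.601790) = -2.074557
  u ← 1.740000 + 0.11·(-2.074557) = 1.511799
t=0.110000, u=1.511799:
  k1 = f(0.110000, 1.511799) = -1.786994
  k2 = f(0.165000, 1.413514) = -1.493358
  u ← 1.511799 + 0.11·(-1.493358) = 1.347529
u(0.22) ≈ 1.3475

1.3475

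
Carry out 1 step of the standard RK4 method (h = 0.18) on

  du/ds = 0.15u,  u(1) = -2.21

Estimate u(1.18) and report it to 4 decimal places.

-2.2705

RK4: k1 = f(s_n, u_n); k2 = f(s_n + h/2, u_n + (h/2)·k1); k3 = f(s_n + h/2, u_n + (h/2)·k2); k4 = f(s_n + h, u_n + h·k3); u_{n+1} = u_n + (h/6)·(k1 + 2k2 + 2k3 + k4).
s=1.000000, u=-2.210000:
  k1 = f(1.000000, -2.210000) = -0.331500
  k2 = f(1.090000, -2.239835) = -0.335975
  k3 = f(1.090000, -2.240238) = -0.336036
  k4 = f(1.180000, -2.270486) = -0.340573
  u ← -2.210000 + (0.18/6)·(k1 + 2k2 + 2k3 + k4) = -2.270483
u(1.18) ≈ -2.2705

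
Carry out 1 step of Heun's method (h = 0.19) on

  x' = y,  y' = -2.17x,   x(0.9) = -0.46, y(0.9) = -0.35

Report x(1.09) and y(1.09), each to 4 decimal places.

Heun on (x,y): k1 = f(s_n, state_n); k2 = f(s_n + h, state_n + h·k1); state_{n+1} = state_n + (h/2)·(k1 + k2).
0.900000: (-0.460000, -0.350000)
  k1 = (-0.350000, 0.998200)
  predictor → (-0.526500, -0.160342)
  k2 = (-0.160342, 1.142505)
  → (-0.508482, -0.146633)
(x(1.09), y(1.09)) ≈ (-0.5085, -0.1466)

-0.5085, -0.1466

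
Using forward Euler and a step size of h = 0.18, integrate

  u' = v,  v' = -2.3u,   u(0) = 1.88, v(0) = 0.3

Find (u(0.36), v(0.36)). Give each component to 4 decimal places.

1.8479, -1.2790

Euler on (u,v): u_{n+1} = u_n + h·u', v_{n+1} = v_n + h·v'.
0.000000: (1.880000, 0.300000); f=(0.300000, -4.324000) → (1.934000, -0.478320)
0.180000: (1.934000, -0.478320); f=(-0.478320, -4.448200) → (1.847902, -1.278996)
(u(0.36), v(0.36)) ≈ (1.8479, -1.2790)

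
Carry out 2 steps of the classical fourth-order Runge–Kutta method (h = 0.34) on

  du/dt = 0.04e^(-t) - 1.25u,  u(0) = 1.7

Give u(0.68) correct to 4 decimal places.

0.7395

RK4: k1 = f(t_n, u_n); k2 = f(t_n + h/2, u_n + (h/2)·k1); k3 = f(t_n + h/2, u_n + (h/2)·k2); k4 = f(t_n + h, u_n + h·k3); u_{n+1} = u_n + (h/6)·(k1 + 2k2 + 2k3 + k4).
t=0.000000, u=1.700000:
  k1 = f(0.000000, 1.700000) = -2.085000
  k2 = f(0.170000, 1.345550) = -1.648191
  k3 = f(0.170000, 1.419808) = -1.741013
  k4 = f(0.340000, 1.108056) = -1.356599
  u ← 1.700000 + (0.34/6)·(k1 + 2k2 + 2k3 + k4) = 1.120866
t=0.340000, u=1.120866:
  k1 = f(0.340000, 1.120866) = -1.372612
  k2 = f(0.510000, 0.887522) = -1.085383
  k3 = f(0.510000, 0.936351) = -1.146419
  k4 = f(0.680000, 0.731084) = -0.893590
  u ← 1.120866 + (0.34/6)·(k1 + 2k2 + 2k3 + k4) = 0.739511
u(0.68) ≈ 0.7395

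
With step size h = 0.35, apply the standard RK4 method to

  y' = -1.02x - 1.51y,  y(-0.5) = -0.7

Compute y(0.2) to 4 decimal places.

-0.2044

RK4: k1 = f(x_n, y_n); k2 = f(x_n + h/2, y_n + (h/2)·k1); k3 = f(x_n + h/2, y_n + (h/2)·k2); k4 = f(x_n + h, y_n + h·k3); y_{n+1} = y_n + (h/6)·(k1 + 2k2 + 2k3 + k4).
x=-0.500000, y=-0.700000:
  k1 = f(-0.500000, -0.700000) = 1.567000
  k2 = f(-0.325000, -0.425775) = 0.974420
  k3 = f(-0.325000, -0.529476) = 1.131009
  k4 = f(-0.150000, -0.304147) = 0.612262
  y ← -0.700000 + (0.35/6)·(k1 + 2k2 + 2k3 + k4) = -0.327243
x=-0.150000, y=-0.327243:
  k1 = f(-0.150000, -0.327243) = 0.647137
  k2 = f(0.025000, -0.213994) = 0.297631
  k3 = f(0.025000, -0.275158) = 0.389988
  k4 = f(0.200000, -0.190747) = 0.084028
  y ← -0.327243 + (0.35/6)·(k1 + 2k2 + 2k3 + k4) = -0.204369
y(0.2) ≈ -0.2044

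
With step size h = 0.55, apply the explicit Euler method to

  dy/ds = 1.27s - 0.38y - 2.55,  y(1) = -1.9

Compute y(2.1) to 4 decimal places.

-2.0655

Euler: y_{n+1} = y_n + h·f(s_n, y_n).
s=1.000000, y=-1.900000: f=-0.558000 → y ← -1.900000 + 0.55·(-0.558000) = -2.206900
s=1.550000, y=-2.206900: f=0.257122 → y ← -2.206900 + 0.55·0.257122 = -2.065483
y(2.1) ≈ -2.0655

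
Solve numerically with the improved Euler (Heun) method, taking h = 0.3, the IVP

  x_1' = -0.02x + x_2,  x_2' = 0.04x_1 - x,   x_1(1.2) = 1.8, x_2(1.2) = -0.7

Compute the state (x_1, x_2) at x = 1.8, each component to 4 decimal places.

Heun on (x_1,x_2): k1 = f(x_n, state_n); k2 = f(x_n + h, state_n + h·k1); state_{n+1} = state_n + (h/2)·(k1 + k2).
1.200000: (1.800000, -0.700000)
  k1 = (-0.724000, -1.128000)
  predictor → (1.582800, -1.038400)
  k2 = (-1.068400, -1.436688)
  → (1.531140, -1.084703)
1.500000: (1.531140, -1.084703)
  k1 = (-1.114703, -1.438754)
  predictor → (1.196729, -1.516330)
  k2 = (-1.552330, -1.752131)
  → (1.131085, -1.563336)
(x_1(1.8), x_2(1.8)) ≈ (1.1311, -1.5633)

1.1311, -1.5633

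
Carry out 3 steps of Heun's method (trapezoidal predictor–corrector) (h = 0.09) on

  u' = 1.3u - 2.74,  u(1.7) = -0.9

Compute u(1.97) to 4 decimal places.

-2.1616

Heun: k1 = f(x_n, u_n); k2 = f(x_n + h, u_n + h·k1); u_{n+1} = u_n + (h/2)·(k1 + k2).
x=1.700000, u=-0.900000:
  k1 = f(1.700000, -0.900000) = -3.910000
  k2 = f(1.790000, -1.251900) = -4.367470
  u ← -0.900000 + (0.09/2)·(-3.910000 + (-4.367470)) = -1.272486
x=1.790000, u=-1.272486:
  k1 = f(1.790000, -1.272486) = -4.394232
  k2 = f(1.880000, -1.667967) = -4.908357
  u ← -1.272486 + (0.09/2)·(-4.394232 + (-4.908357)) = -1.691103
x=1.880000, u=-1.691103:
  k1 = f(1.880000, -1.691103) = -4.938433
  k2 = f(1.970000, -2.135562) = -5.516230
  u ← -1.691103 + (0.09/2)·(-4.938433 + (-5.516230)) = -2.161563
u(1.97) ≈ -2.1616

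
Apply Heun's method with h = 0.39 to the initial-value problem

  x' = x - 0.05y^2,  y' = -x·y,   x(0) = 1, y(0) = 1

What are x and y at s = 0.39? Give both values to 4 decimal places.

Heun on (x,y): k1 = f(s_n, state_n); k2 = f(s_n + h, state_n + h·k1); state_{n+1} = state_n + (h/2)·(k1 + k2).
0.000000: (1.000000, 1.000000)
  k1 = (0.950000, -1.000000)
  predictor → (1.370500, 0.610000)
  k2 = (1.351895, -0.836005)
  → (1.448870, 0.641979)
(x(0.39), y(0.39)) ≈ (1.4489, 0.6420)

1.4489, 0.6420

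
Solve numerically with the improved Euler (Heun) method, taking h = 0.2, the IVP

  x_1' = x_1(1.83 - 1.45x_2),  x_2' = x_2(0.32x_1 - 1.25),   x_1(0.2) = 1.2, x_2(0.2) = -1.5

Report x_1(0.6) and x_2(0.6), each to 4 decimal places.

Heun on (x_1,x_2): k1 = f(x_n, state_n); k2 = f(x_n + h, state_n + h·k1); state_{n+1} = state_n + (h/2)·(k1 + k2).
0.200000: (1.200000, -1.500000)
  k1 = (4.806000, 1.299000)
  predictor → (2.161200, -1.240200)
  k2 = (7.841460, 0.692548)
  → (2.464746, -1.300845)
0.400000: (2.464746, -1.300845)
  k1 = (9.159552, 0.600056)
  predictor → (4.296657, -1.180834)
  k2 = (15.219657, -0.147522)
  → (4.902667, -1.255592)
(x_1(0.6), x_2(0.6)) ≈ (4.9027, -1.2556)

4.9027, -1.2556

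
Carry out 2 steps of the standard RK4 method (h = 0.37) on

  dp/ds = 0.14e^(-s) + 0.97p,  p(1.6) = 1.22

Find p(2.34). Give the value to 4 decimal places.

2.5233

RK4: k1 = f(s_n, p_n); k2 = f(s_n + h/2, p_n + (h/2)·k1); k3 = f(s_n + h/2, p_n + (h/2)·k2); k4 = f(s_n + h, p_n + h·k3); p_{n+1} = p_n + (h/6)·(k1 + 2k2 + 2k3 + k4).
s=1.600000, p=1.220000:
  k1 = f(1.600000, 1.220000) = 1.211666
  k2 = f(1.785000, 1.444158) = 1.424325
  k3 = f(1.785000, 1.483500) = 1.462487
  k4 = f(1.970000, 1.761120) = 1.727810
  p ← 1.220000 + (0.37/6)·(k1 + 2k2 + 2k3 + k4) = 1.757308
s=1.970000, p=1.757308:
  k1 = f(1.970000, 1.757308) = 1.724113
  k2 = f(2.155000, 2.076269) = 2.030207
  k3 = f(2.155000, 2.132896) = 2.085136
  k4 = f(2.340000, 2.528808) = 2.466430
  p ← 1.757308 + (0.37/6)·(k1 + 2k2 + 2k3 + k4) = 2.523283
p(2.34) ≈ 2.5233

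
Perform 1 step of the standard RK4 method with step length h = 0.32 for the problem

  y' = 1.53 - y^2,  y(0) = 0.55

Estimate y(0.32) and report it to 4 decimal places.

RK4: k1 = f(t_n, y_n); k2 = f(t_n + h/2, y_n + (h/2)·k1); k3 = f(t_n + h/2, y_n + (h/2)·k2); k4 = f(t_n + h, y_n + h·k3); y_{n+1} = y_n + (h/6)·(k1 + 2k2 + 2k3 + k4).
t=0.000000, y=0.550000:
  k1 = f(0.000000, 0.550000) = 1.227500
  k2 = f(0.160000, 0.746400) = 0.972887
  k3 = f(0.160000, 0.705662) = 1.032041
  k4 = f(0.320000, 0.880253) = 0.755154
  y ← 0.550000 + (0.32/6)·(k1 + 2k2 + 2k3 + k4) = 0.869601
y(0.32) ≈ 0.8696

0.8696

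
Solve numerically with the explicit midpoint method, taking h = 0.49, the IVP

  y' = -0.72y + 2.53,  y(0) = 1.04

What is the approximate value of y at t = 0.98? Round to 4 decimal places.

2.2688

Midpoint: k1 = f(t_n, y_n); k2 = f(t_n + h/2, y_n + (h/2)·k1); y_{n+1} = y_n + h·k2.
t=0.000000, y=1.040000:
  k1 = f(0.000000, 1.040000) = 1.781200
  k2 = f(0.245000, 1.476394) = 1.466996
  y ← 1.040000 + 0.49·1.466996 = 1.758828
t=0.490000, y=1.758828:
  k1 = f(0.490000, 1.758828) = 1.263644
  k2 = f(0.735000, 2.068421) = 1.040737
  y ← 1.758828 + 0.49·1.040737 = 2.268789
y(0.98) ≈ 2.2688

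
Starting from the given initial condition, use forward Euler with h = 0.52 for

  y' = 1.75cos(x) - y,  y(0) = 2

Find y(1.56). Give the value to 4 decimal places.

Euler: y_{n+1} = y_n + h·f(x_n, y_n).
x=0.000000, y=2.000000: f=-0.250000 → y ← 2.000000 + 0.52·(-0.250000) = 1.870000
x=0.520000, y=1.870000: f=-0.351316 → y ← 1.870000 + 0.52·(-0.351316) = 1.687315
x=1.040000, y=1.687315: f=-0.801430 → y ← 1.687315 + 0.52·(-0.801430) = 1.270572
y(1.56) ≈ 1.2706

1.2706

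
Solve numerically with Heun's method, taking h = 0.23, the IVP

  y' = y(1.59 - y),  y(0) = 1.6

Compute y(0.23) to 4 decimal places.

1.5970

Heun: k1 = f(s_n, y_n); k2 = f(s_n + h, y_n + h·k1); y_{n+1} = y_n + (h/2)·(k1 + k2).
s=0.000000, y=1.600000:
  k1 = f(0.000000, 1.600000) = -0.016000
  k2 = f(0.230000, 1.596320) = -0.010089
  y ← 1.600000 + (0.23/2)·(-0.016000 + (-0.010089)) = 1.597000
y(0.23) ≈ 1.5970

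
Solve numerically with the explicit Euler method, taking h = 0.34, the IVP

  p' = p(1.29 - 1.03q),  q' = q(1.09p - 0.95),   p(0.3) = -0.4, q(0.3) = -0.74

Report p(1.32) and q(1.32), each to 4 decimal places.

-1.6017, -0.0467

Euler on (p,q): p_{n+1} = p_n + h·p', q_{n+1} = q_n + h·q'.
0.300000: (-0.400000, -0.740000); f=(-0.820880, 1.025640) → (-0.679099, -0.391282)
0.640000: (-0.679099, -0.391282); f=(-1.149729, 0.661353) → (-1.070007, -0.166423)
0.980000: (-1.070007, -0.166423); f=(-1.563725, 0.352201) → (-1.601673, -0.046674)
(p(1.32), q(1.32)) ≈ (-1.6017, -0.0467)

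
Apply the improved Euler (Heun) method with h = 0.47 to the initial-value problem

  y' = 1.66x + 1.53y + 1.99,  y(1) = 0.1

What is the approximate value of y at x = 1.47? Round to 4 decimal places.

2.7134

Heun: k1 = f(x_n, y_n); k2 = f(x_n + h, y_n + h·k1); y_{n+1} = y_n + (h/2)·(k1 + k2).
x=1.000000, y=0.100000:
  k1 = f(1.000000, 0.100000) = 3.803000
  k2 = f(1.470000, 1.887410) = 7.317937
  y ← 0.100000 + (0.47/2)·(3.803000 + 7.317937) = 2.713420
y(1.47) ≈ 2.7134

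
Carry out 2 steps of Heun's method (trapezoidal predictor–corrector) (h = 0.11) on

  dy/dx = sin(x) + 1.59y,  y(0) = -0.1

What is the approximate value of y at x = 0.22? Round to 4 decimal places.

Heun: k1 = f(x_n, y_n); k2 = f(x_n + h, y_n + h·k1); y_{n+1} = y_n + (h/2)·(k1 + k2).
x=0.000000, y=-0.100000:
  k1 = f(0.000000, -0.100000) = -0.159000
  k2 = f(0.110000, -0.117490) = -0.077031
  y ← -0.100000 + (0.11/2)·(-0.159000 + (-0.077031)) = -0.112982
x=0.110000, y=-0.112982:
  k1 = f(0.110000, -0.112982) = -0.069863
  k2 = f(0.220000, -0.120667) = 0.026370
  y ← -0.112982 + (0.11/2)·(-0.069863 + 0.026370) = -0.115374
y(0.22) ≈ -0.1154

-0.1154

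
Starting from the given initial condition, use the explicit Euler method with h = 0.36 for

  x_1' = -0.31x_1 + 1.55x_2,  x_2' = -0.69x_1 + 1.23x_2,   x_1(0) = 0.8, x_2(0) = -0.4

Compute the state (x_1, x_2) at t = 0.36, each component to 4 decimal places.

Euler on (x_1,x_2): x_1_{n+1} = x_1_n + h·x_1', x_2_{n+1} = x_2_n + h·x_2'.
0.000000: (0.800000, -0.400000); f=(-0.868000, -1.044000) → (0.487520, -0.775840)
(x_1(0.36), x_2(0.36)) ≈ (0.4875, -0.7758)

0.4875, -0.7758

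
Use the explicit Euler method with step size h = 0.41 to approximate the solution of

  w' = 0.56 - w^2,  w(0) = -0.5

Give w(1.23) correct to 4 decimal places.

Euler: w_{n+1} = w_n + h·f(t_n, w_n).
t=0.000000, w=-0.500000: f=0.310000 → w ← -0.500000 + 0.41·0.310000 = -0.372900
t=0.410000, w=-0.372900: f=0.420946 → w ← -0.372900 + 0.41·0.420946 = -0.200312
t=0.820000, w=-0.200312: f=0.519875 → w ← -0.200312 + 0.41·0.519875 = 0.012836
w(1.23) ≈ 0.0128

0.0128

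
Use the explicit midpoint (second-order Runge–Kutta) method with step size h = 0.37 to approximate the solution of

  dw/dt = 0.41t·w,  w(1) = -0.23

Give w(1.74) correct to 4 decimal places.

Midpoint: k1 = f(t_n, w_n); k2 = f(t_n + h/2, w_n + (h/2)·k1); w_{n+1} = w_n + h·k2.
t=1.000000, w=-0.230000:
  k1 = f(1.000000, -0.230000) = -0.094300
  k2 = f(1.185000, -0.247446) = -0.120221
  w ← -0.230000 + 0.37·(-0.120221) = -0.274482
t=1.370000, w=-0.274482:
  k1 = f(1.370000, -0.274482) = -0.154176
  k2 = f(1.555000, -0.303005) = -0.193181
  w ← -0.274482 + 0.37·(-0.193181) = -0.345959
w(1.74) ≈ -0.3460

-0.3460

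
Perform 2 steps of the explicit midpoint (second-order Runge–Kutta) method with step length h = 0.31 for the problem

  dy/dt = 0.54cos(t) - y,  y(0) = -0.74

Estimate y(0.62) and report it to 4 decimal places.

Midpoint: k1 = f(t_n, y_n); k2 = f(t_n + h/2, y_n + (h/2)·k1); y_{n+1} = y_n + h·k2.
t=0.000000, y=-0.740000:
  k1 = f(0.000000, -0.740000) = 1.280000
  k2 = f(0.155000, -0.541600) = 1.075126
  y ← -0.740000 + 0.31·1.075126 = -0.406711
t=0.310000, y=-0.406711:
  k1 = f(0.310000, -0.406711) = 0.920971
  k2 = f(0.465000, -0.263960) = 0.746624
  y ← -0.406711 + 0.31·0.746624 = -0.175257
y(0.62) ≈ -0.1753

-0.1753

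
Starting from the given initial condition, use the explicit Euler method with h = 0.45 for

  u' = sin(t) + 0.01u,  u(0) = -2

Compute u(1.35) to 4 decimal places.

-1.4780

Euler: u_{n+1} = u_n + h·f(t_n, u_n).
t=0.000000, u=-2.000000: f=-0.020000 → u ← -2.000000 + 0.45·(-0.020000) = -2.009000
t=0.450000, u=-2.009000: f=0.414876 → u ← -2.009000 + 0.45·0.414876 = -1.822306
t=0.900000, u=-1.822306: f=0.765104 → u ← -1.822306 + 0.45·0.765104 = -1.478009
u(1.35) ≈ -1.4780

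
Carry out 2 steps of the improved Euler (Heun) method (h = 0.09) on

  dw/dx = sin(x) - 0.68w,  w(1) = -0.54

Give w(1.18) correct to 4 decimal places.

Heun: k1 = f(x_n, w_n); k2 = f(x_n + h, w_n + h·k1); w_{n+1} = w_n + (h/2)·(k1 + k2).
x=1.000000, w=-0.540000:
  k1 = f(1.000000, -0.540000) = 1.208671
  k2 = f(1.090000, -0.431220) = 1.179856
  w ← -0.540000 + (0.09/2)·(1.208671 + 1.179856) = -0.432516
x=1.090000, w=-0.432516:
  k1 = f(1.090000, -0.432516) = 1.180738
  k2 = f(1.180000, -0.326250) = 1.146456
  w ← -0.432516 + (0.09/2)·(1.180738 + 1.146456) = -0.327793
w(1.18) ≈ -0.3278

-0.3278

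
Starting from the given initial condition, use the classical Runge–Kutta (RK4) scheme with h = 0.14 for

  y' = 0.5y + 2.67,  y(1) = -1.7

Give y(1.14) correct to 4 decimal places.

-1.4361

RK4: k1 = f(t_n, y_n); k2 = f(t_n + h/2, y_n + (h/2)·k1); k3 = f(t_n + h/2, y_n + (h/2)·k2); k4 = f(t_n + h, y_n + h·k3); y_{n+1} = y_n + (h/6)·(k1 + 2k2 + 2k3 + k4).
t=1.000000, y=-1.700000:
  k1 = f(1.000000, -1.700000) = 1.820000
  k2 = f(1.070000, -1.572600) = 1.883700
  k3 = f(1.070000, -1.568141) = 1.885930
  k4 = f(1.140000, -1.435970) = 1.952015
  y ← -1.700000 + (0.14/6)·(k1 + 2k2 + 2k3 + k4) = -1.436070
y(1.14) ≈ -1.4361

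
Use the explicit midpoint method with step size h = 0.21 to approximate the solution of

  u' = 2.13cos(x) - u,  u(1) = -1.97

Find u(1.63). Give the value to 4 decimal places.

-0.8473

Midpoint: k1 = f(x_n, u_n); k2 = f(x_n + h/2, u_n + (h/2)·k1); u_{n+1} = u_n + h·k2.
x=1.000000, u=-1.970000:
  k1 = f(1.000000, -1.970000) = 3.120844
  k2 = f(1.105000, -1.642311) = 2.598968
  u ← -1.970000 + 0.21·2.598968 = -1.424217
x=1.210000, u=-1.424217:
  k1 = f(1.210000, -1.424217) = 2.176148
  k2 = f(1.315000, -1.195721) = 1.734645
  u ← -1.424217 + 0.21·1.734645 = -1.059941
x=1.420000, u=-1.059941:
  k1 = f(1.420000, -1.059941) = 1.379922
  k2 = f(1.525000, -0.915050) = 1.012562
  u ← -1.059941 + 0.21·1.012562 = -0.847303
u(1.63) ≈ -0.8473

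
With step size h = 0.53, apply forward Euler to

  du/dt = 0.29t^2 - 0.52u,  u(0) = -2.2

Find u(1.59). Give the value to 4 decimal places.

Euler: u_{n+1} = u_n + h·f(t_n, u_n).
t=0.000000, u=-2.200000: f=1.144000 → u ← -2.200000 + 0.53·1.144000 = -1.593680
t=0.530000, u=-1.593680: f=0.910175 → u ← -1.593680 + 0.53·0.910175 = -1.111287
t=1.060000, u=-1.111287: f=0.903713 → u ← -1.111287 + 0.53·0.903713 = -0.632319
u(1.59) ≈ -0.6323

-0.6323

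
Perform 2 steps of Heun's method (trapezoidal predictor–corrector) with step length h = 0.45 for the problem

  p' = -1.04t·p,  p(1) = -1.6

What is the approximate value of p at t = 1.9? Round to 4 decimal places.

Heun: k1 = f(t_n, p_n); k2 = f(t_n + h, p_n + h·k1); p_{n+1} = p_n + (h/2)·(k1 + k2).
t=1.000000, p=-1.600000:
  k1 = f(1.000000, -1.600000) = 1.664000
  k2 = f(1.450000, -0.851200) = 1.283610
  p ← -1.600000 + (0.45/2)·(1.664000 + 1.283610) = -0.936788
t=1.450000, p=-0.936788:
  k1 = f(1.450000, -0.936788) = 1.412676
  k2 = f(1.900000, -0.301084) = 0.594941
  p ← -0.936788 + (0.45/2)·(1.412676 + 0.594941) = -0.485074
p(1.9) ≈ -0.4851

-0.4851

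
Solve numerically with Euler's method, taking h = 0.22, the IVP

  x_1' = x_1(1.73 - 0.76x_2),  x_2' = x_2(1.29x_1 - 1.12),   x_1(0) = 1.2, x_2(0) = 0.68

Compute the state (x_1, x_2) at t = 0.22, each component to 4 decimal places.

Euler on (x_1,x_2): x_1_{n+1} = x_1_n + h·x_1', x_2_{n+1} = x_2_n + h·x_2'.
0.000000: (1.200000, 0.680000); f=(1.455840, 0.291040) → (1.520285, 0.744029)
(x_1(0.22), x_2(0.22)) ≈ (1.5203, 0.7440)

1.5203, 0.7440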